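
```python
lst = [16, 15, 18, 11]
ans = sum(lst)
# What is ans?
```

Trace (tracking ans):
lst = [16, 15, 18, 11]  # -> lst = [16, 15, 18, 11]
ans = sum(lst)  # -> ans = 60

Answer: 60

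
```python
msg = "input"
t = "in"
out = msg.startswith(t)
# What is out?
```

Answer: True

Derivation:
Trace (tracking out):
msg = 'input'  # -> msg = 'input'
t = 'in'  # -> t = 'in'
out = msg.startswith(t)  # -> out = True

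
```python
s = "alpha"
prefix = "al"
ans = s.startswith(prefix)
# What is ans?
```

Answer: True

Derivation:
Trace (tracking ans):
s = 'alpha'  # -> s = 'alpha'
prefix = 'al'  # -> prefix = 'al'
ans = s.startswith(prefix)  # -> ans = True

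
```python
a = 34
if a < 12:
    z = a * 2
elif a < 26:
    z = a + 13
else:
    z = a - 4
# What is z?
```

Trace (tracking z):
a = 34  # -> a = 34
if a < 12:  # condition is False
elif a < 26:  # condition is False
else:
    z = a - 4  # -> z = 30

Answer: 30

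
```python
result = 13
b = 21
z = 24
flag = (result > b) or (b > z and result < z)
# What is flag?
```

Answer: False

Derivation:
Trace (tracking flag):
result = 13  # -> result = 13
b = 21  # -> b = 21
z = 24  # -> z = 24
flag = result > b or (b > z and result < z)  # -> flag = False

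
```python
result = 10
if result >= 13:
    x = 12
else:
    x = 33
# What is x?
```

Trace (tracking x):
result = 10  # -> result = 10
if result >= 13:  # condition is False
else:
    x = 33  # -> x = 33

Answer: 33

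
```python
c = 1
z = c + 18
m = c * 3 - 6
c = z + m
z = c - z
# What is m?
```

Trace (tracking m):
c = 1  # -> c = 1
z = c + 18  # -> z = 19
m = c * 3 - 6  # -> m = -3
c = z + m  # -> c = 16
z = c - z  # -> z = -3

Answer: -3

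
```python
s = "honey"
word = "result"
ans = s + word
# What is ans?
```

Answer: 'honeyresult'

Derivation:
Trace (tracking ans):
s = 'honey'  # -> s = 'honey'
word = 'result'  # -> word = 'result'
ans = s + word  # -> ans = 'honeyresult'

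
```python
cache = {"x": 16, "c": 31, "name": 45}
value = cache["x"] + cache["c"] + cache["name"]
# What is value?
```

Trace (tracking value):
cache = {'x': 16, 'c': 31, 'name': 45}  # -> cache = {'x': 16, 'c': 31, 'name': 45}
value = cache['x'] + cache['c'] + cache['name']  # -> value = 92

Answer: 92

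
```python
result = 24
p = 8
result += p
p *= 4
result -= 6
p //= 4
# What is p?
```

Trace (tracking p):
result = 24  # -> result = 24
p = 8  # -> p = 8
result += p  # -> result = 32
p *= 4  # -> p = 32
result -= 6  # -> result = 26
p //= 4  # -> p = 8

Answer: 8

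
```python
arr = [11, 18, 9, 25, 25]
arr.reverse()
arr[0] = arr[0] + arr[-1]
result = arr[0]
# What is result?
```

Answer: 36

Derivation:
Trace (tracking result):
arr = [11, 18, 9, 25, 25]  # -> arr = [11, 18, 9, 25, 25]
arr.reverse()  # -> arr = [25, 25, 9, 18, 11]
arr[0] = arr[0] + arr[-1]  # -> arr = [36, 25, 9, 18, 11]
result = arr[0]  # -> result = 36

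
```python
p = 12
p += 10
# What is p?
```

Trace (tracking p):
p = 12  # -> p = 12
p += 10  # -> p = 22

Answer: 22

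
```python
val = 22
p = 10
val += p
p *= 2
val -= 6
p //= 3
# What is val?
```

Trace (tracking val):
val = 22  # -> val = 22
p = 10  # -> p = 10
val += p  # -> val = 32
p *= 2  # -> p = 20
val -= 6  # -> val = 26
p //= 3  # -> p = 6

Answer: 26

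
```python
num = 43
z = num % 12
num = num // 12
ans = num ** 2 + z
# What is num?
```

Answer: 3

Derivation:
Trace (tracking num):
num = 43  # -> num = 43
z = num % 12  # -> z = 7
num = num // 12  # -> num = 3
ans = num ** 2 + z  # -> ans = 16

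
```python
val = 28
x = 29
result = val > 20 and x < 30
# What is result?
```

Trace (tracking result):
val = 28  # -> val = 28
x = 29  # -> x = 29
result = val > 20 and x < 30  # -> result = True

Answer: True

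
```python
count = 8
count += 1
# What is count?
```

Trace (tracking count):
count = 8  # -> count = 8
count += 1  # -> count = 9

Answer: 9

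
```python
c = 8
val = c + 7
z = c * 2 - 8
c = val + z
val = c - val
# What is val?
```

Answer: 8

Derivation:
Trace (tracking val):
c = 8  # -> c = 8
val = c + 7  # -> val = 15
z = c * 2 - 8  # -> z = 8
c = val + z  # -> c = 23
val = c - val  # -> val = 8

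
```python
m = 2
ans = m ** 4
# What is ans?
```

Answer: 16

Derivation:
Trace (tracking ans):
m = 2  # -> m = 2
ans = m ** 4  # -> ans = 16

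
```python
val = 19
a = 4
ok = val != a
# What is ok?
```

Answer: True

Derivation:
Trace (tracking ok):
val = 19  # -> val = 19
a = 4  # -> a = 4
ok = val != a  # -> ok = True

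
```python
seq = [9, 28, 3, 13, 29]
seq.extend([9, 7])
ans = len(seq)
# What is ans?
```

Answer: 7

Derivation:
Trace (tracking ans):
seq = [9, 28, 3, 13, 29]  # -> seq = [9, 28, 3, 13, 29]
seq.extend([9, 7])  # -> seq = [9, 28, 3, 13, 29, 9, 7]
ans = len(seq)  # -> ans = 7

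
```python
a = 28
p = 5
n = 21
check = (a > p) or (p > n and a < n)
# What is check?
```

Trace (tracking check):
a = 28  # -> a = 28
p = 5  # -> p = 5
n = 21  # -> n = 21
check = a > p or (p > n and a < n)  # -> check = True

Answer: True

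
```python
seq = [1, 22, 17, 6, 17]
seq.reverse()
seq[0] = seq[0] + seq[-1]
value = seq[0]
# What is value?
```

Answer: 18

Derivation:
Trace (tracking value):
seq = [1, 22, 17, 6, 17]  # -> seq = [1, 22, 17, 6, 17]
seq.reverse()  # -> seq = [17, 6, 17, 22, 1]
seq[0] = seq[0] + seq[-1]  # -> seq = [18, 6, 17, 22, 1]
value = seq[0]  # -> value = 18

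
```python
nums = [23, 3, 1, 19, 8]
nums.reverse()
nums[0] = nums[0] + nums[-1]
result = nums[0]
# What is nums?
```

Answer: [31, 19, 1, 3, 23]

Derivation:
Trace (tracking nums):
nums = [23, 3, 1, 19, 8]  # -> nums = [23, 3, 1, 19, 8]
nums.reverse()  # -> nums = [8, 19, 1, 3, 23]
nums[0] = nums[0] + nums[-1]  # -> nums = [31, 19, 1, 3, 23]
result = nums[0]  # -> result = 31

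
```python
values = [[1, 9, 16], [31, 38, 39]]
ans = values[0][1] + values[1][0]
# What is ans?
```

Trace (tracking ans):
values = [[1, 9, 16], [31, 38, 39]]  # -> values = [[1, 9, 16], [31, 38, 39]]
ans = values[0][1] + values[1][0]  # -> ans = 40

Answer: 40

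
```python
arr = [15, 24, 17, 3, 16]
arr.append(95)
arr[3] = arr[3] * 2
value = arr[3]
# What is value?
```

Trace (tracking value):
arr = [15, 24, 17, 3, 16]  # -> arr = [15, 24, 17, 3, 16]
arr.append(95)  # -> arr = [15, 24, 17, 3, 16, 95]
arr[3] = arr[3] * 2  # -> arr = [15, 24, 17, 6, 16, 95]
value = arr[3]  # -> value = 6

Answer: 6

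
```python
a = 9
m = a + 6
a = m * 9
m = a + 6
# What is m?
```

Trace (tracking m):
a = 9  # -> a = 9
m = a + 6  # -> m = 15
a = m * 9  # -> a = 135
m = a + 6  # -> m = 141

Answer: 141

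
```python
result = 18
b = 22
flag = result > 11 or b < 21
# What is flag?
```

Trace (tracking flag):
result = 18  # -> result = 18
b = 22  # -> b = 22
flag = result > 11 or b < 21  # -> flag = True

Answer: True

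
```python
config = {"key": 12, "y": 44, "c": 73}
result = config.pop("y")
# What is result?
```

Answer: 44

Derivation:
Trace (tracking result):
config = {'key': 12, 'y': 44, 'c': 73}  # -> config = {'key': 12, 'y': 44, 'c': 73}
result = config.pop('y')  # -> result = 44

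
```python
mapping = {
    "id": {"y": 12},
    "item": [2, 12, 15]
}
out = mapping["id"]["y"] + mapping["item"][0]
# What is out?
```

Answer: 14

Derivation:
Trace (tracking out):
mapping = {'id': {'y': 12}, 'item': [2, 12, 15]}  # -> mapping = {'id': {'y': 12}, 'item': [2, 12, 15]}
out = mapping['id']['y'] + mapping['item'][0]  # -> out = 14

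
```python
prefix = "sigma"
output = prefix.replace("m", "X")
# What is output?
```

Trace (tracking output):
prefix = 'sigma'  # -> prefix = 'sigma'
output = prefix.replace('m', 'X')  # -> output = 'sigXa'

Answer: 'sigXa'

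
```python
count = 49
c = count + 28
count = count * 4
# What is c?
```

Trace (tracking c):
count = 49  # -> count = 49
c = count + 28  # -> c = 77
count = count * 4  # -> count = 196

Answer: 77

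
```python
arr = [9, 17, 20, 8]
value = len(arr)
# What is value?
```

Answer: 4

Derivation:
Trace (tracking value):
arr = [9, 17, 20, 8]  # -> arr = [9, 17, 20, 8]
value = len(arr)  # -> value = 4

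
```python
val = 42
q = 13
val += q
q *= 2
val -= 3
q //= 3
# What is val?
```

Answer: 52

Derivation:
Trace (tracking val):
val = 42  # -> val = 42
q = 13  # -> q = 13
val += q  # -> val = 55
q *= 2  # -> q = 26
val -= 3  # -> val = 52
q //= 3  # -> q = 8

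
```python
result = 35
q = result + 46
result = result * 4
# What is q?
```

Answer: 81

Derivation:
Trace (tracking q):
result = 35  # -> result = 35
q = result + 46  # -> q = 81
result = result * 4  # -> result = 140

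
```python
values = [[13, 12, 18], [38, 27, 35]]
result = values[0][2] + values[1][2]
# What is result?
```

Trace (tracking result):
values = [[13, 12, 18], [38, 27, 35]]  # -> values = [[13, 12, 18], [38, 27, 35]]
result = values[0][2] + values[1][2]  # -> result = 53

Answer: 53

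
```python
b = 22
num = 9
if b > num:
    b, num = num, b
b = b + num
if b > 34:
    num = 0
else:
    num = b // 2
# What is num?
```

Answer: 15

Derivation:
Trace (tracking num):
b = 22  # -> b = 22
num = 9  # -> num = 9
if b > num:  # condition is True
    b, num = (num, b)  # -> b = 9, num = 22
b = b + num  # -> b = 31
if b > 34:  # condition is False
else:
    num = b // 2  # -> num = 15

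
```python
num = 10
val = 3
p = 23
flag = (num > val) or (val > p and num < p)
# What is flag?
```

Answer: True

Derivation:
Trace (tracking flag):
num = 10  # -> num = 10
val = 3  # -> val = 3
p = 23  # -> p = 23
flag = num > val or (val > p and num < p)  # -> flag = True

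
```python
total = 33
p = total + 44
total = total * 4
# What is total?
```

Answer: 132

Derivation:
Trace (tracking total):
total = 33  # -> total = 33
p = total + 44  # -> p = 77
total = total * 4  # -> total = 132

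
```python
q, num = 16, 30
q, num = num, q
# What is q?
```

Trace (tracking q):
q, num = (16, 30)  # -> q = 16, num = 30
q, num = (num, q)  # -> q = 30, num = 16

Answer: 30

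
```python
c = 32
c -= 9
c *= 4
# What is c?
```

Answer: 92

Derivation:
Trace (tracking c):
c = 32  # -> c = 32
c -= 9  # -> c = 23
c *= 4  # -> c = 92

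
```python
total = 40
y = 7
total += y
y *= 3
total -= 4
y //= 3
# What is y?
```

Trace (tracking y):
total = 40  # -> total = 40
y = 7  # -> y = 7
total += y  # -> total = 47
y *= 3  # -> y = 21
total -= 4  # -> total = 43
y //= 3  # -> y = 7

Answer: 7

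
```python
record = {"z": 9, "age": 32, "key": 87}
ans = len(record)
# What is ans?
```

Answer: 3

Derivation:
Trace (tracking ans):
record = {'z': 9, 'age': 32, 'key': 87}  # -> record = {'z': 9, 'age': 32, 'key': 87}
ans = len(record)  # -> ans = 3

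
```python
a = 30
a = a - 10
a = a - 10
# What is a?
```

Trace (tracking a):
a = 30  # -> a = 30
a = a - 10  # -> a = 20
a = a - 10  # -> a = 10

Answer: 10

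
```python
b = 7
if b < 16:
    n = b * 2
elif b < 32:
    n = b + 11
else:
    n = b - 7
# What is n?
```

Answer: 14

Derivation:
Trace (tracking n):
b = 7  # -> b = 7
if b < 16:  # condition is True
    n = b * 2  # -> n = 14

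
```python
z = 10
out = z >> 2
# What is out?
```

Answer: 2

Derivation:
Trace (tracking out):
z = 10  # -> z = 10
out = z >> 2  # -> out = 2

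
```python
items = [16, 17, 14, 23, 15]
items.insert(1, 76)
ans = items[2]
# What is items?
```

Trace (tracking items):
items = [16, 17, 14, 23, 15]  # -> items = [16, 17, 14, 23, 15]
items.insert(1, 76)  # -> items = [16, 76, 17, 14, 23, 15]
ans = items[2]  # -> ans = 17

Answer: [16, 76, 17, 14, 23, 15]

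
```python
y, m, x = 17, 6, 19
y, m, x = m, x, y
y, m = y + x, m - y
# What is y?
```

Trace (tracking y):
y, m, x = (17, 6, 19)  # -> y = 17, m = 6, x = 19
y, m, x = (m, x, y)  # -> y = 6, m = 19, x = 17
y, m = (y + x, m - y)  # -> y = 23, m = 13

Answer: 23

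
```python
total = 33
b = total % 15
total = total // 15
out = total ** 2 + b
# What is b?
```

Trace (tracking b):
total = 33  # -> total = 33
b = total % 15  # -> b = 3
total = total // 15  # -> total = 2
out = total ** 2 + b  # -> out = 7

Answer: 3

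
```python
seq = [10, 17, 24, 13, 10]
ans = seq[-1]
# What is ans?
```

Trace (tracking ans):
seq = [10, 17, 24, 13, 10]  # -> seq = [10, 17, 24, 13, 10]
ans = seq[-1]  # -> ans = 10

Answer: 10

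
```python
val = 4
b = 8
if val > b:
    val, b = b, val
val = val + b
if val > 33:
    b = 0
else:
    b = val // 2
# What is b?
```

Answer: 6

Derivation:
Trace (tracking b):
val = 4  # -> val = 4
b = 8  # -> b = 8
if val > b:  # condition is False
val = val + b  # -> val = 12
if val > 33:  # condition is False
else:
    b = val // 2  # -> b = 6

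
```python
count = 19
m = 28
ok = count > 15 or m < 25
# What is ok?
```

Trace (tracking ok):
count = 19  # -> count = 19
m = 28  # -> m = 28
ok = count > 15 or m < 25  # -> ok = True

Answer: True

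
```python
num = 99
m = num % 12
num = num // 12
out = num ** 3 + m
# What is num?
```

Answer: 8

Derivation:
Trace (tracking num):
num = 99  # -> num = 99
m = num % 12  # -> m = 3
num = num // 12  # -> num = 8
out = num ** 3 + m  # -> out = 515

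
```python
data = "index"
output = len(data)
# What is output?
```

Answer: 5

Derivation:
Trace (tracking output):
data = 'index'  # -> data = 'index'
output = len(data)  # -> output = 5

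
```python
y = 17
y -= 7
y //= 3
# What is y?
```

Answer: 3

Derivation:
Trace (tracking y):
y = 17  # -> y = 17
y -= 7  # -> y = 10
y //= 3  # -> y = 3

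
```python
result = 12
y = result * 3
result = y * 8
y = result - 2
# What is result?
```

Trace (tracking result):
result = 12  # -> result = 12
y = result * 3  # -> y = 36
result = y * 8  # -> result = 288
y = result - 2  # -> y = 286

Answer: 288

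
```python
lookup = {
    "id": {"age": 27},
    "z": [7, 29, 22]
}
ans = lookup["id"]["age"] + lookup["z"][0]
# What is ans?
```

Trace (tracking ans):
lookup = {'id': {'age': 27}, 'z': [7, 29, 22]}  # -> lookup = {'id': {'age': 27}, 'z': [7, 29, 22]}
ans = lookup['id']['age'] + lookup['z'][0]  # -> ans = 34

Answer: 34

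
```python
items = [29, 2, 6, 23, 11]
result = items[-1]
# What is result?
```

Trace (tracking result):
items = [29, 2, 6, 23, 11]  # -> items = [29, 2, 6, 23, 11]
result = items[-1]  # -> result = 11

Answer: 11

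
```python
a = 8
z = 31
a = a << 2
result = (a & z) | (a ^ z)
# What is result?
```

Answer: 63

Derivation:
Trace (tracking result):
a = 8  # -> a = 8
z = 31  # -> z = 31
a = a << 2  # -> a = 32
result = a & z | a ^ z  # -> result = 63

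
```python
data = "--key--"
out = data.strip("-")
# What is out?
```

Answer: 'key'

Derivation:
Trace (tracking out):
data = '--key--'  # -> data = '--key--'
out = data.strip('-')  # -> out = 'key'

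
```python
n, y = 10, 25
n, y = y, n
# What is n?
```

Answer: 25

Derivation:
Trace (tracking n):
n, y = (10, 25)  # -> n = 10, y = 25
n, y = (y, n)  # -> n = 25, y = 10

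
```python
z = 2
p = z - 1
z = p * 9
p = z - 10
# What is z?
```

Trace (tracking z):
z = 2  # -> z = 2
p = z - 1  # -> p = 1
z = p * 9  # -> z = 9
p = z - 10  # -> p = -1

Answer: 9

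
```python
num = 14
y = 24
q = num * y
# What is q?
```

Trace (tracking q):
num = 14  # -> num = 14
y = 24  # -> y = 24
q = num * y  # -> q = 336

Answer: 336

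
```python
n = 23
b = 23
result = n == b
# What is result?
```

Trace (tracking result):
n = 23  # -> n = 23
b = 23  # -> b = 23
result = n == b  # -> result = True

Answer: True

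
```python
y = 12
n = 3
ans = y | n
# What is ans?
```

Trace (tracking ans):
y = 12  # -> y = 12
n = 3  # -> n = 3
ans = y | n  # -> ans = 15

Answer: 15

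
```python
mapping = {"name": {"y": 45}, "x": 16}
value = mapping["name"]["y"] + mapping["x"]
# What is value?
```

Answer: 61

Derivation:
Trace (tracking value):
mapping = {'name': {'y': 45}, 'x': 16}  # -> mapping = {'name': {'y': 45}, 'x': 16}
value = mapping['name']['y'] + mapping['x']  # -> value = 61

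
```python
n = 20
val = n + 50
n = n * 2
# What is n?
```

Trace (tracking n):
n = 20  # -> n = 20
val = n + 50  # -> val = 70
n = n * 2  # -> n = 40

Answer: 40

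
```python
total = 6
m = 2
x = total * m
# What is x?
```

Answer: 12

Derivation:
Trace (tracking x):
total = 6  # -> total = 6
m = 2  # -> m = 2
x = total * m  # -> x = 12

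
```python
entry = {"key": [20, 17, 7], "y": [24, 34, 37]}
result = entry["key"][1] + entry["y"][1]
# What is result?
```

Trace (tracking result):
entry = {'key': [20, 17, 7], 'y': [24, 34, 37]}  # -> entry = {'key': [20, 17, 7], 'y': [24, 34, 37]}
result = entry['key'][1] + entry['y'][1]  # -> result = 51

Answer: 51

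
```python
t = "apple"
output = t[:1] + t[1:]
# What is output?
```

Trace (tracking output):
t = 'apple'  # -> t = 'apple'
output = t[:1] + t[1:]  # -> output = 'apple'

Answer: 'apple'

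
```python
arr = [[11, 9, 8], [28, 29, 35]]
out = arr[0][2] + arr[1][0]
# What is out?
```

Answer: 36

Derivation:
Trace (tracking out):
arr = [[11, 9, 8], [28, 29, 35]]  # -> arr = [[11, 9, 8], [28, 29, 35]]
out = arr[0][2] + arr[1][0]  # -> out = 36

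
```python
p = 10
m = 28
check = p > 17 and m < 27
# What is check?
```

Answer: False

Derivation:
Trace (tracking check):
p = 10  # -> p = 10
m = 28  # -> m = 28
check = p > 17 and m < 27  # -> check = False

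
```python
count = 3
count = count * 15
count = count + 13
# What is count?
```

Trace (tracking count):
count = 3  # -> count = 3
count = count * 15  # -> count = 45
count = count + 13  # -> count = 58

Answer: 58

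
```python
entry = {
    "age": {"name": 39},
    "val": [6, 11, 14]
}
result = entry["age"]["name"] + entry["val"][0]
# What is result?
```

Answer: 45

Derivation:
Trace (tracking result):
entry = {'age': {'name': 39}, 'val': [6, 11, 14]}  # -> entry = {'age': {'name': 39}, 'val': [6, 11, 14]}
result = entry['age']['name'] + entry['val'][0]  # -> result = 45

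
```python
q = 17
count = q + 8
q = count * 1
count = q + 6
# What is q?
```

Trace (tracking q):
q = 17  # -> q = 17
count = q + 8  # -> count = 25
q = count * 1  # -> q = 25
count = q + 6  # -> count = 31

Answer: 25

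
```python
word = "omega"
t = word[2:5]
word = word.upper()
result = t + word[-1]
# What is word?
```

Answer: 'OMEGA'

Derivation:
Trace (tracking word):
word = 'omega'  # -> word = 'omega'
t = word[2:5]  # -> t = 'ega'
word = word.upper()  # -> word = 'OMEGA'
result = t + word[-1]  # -> result = 'egaA'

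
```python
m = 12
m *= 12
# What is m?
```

Trace (tracking m):
m = 12  # -> m = 12
m *= 12  # -> m = 144

Answer: 144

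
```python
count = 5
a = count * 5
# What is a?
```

Answer: 25

Derivation:
Trace (tracking a):
count = 5  # -> count = 5
a = count * 5  # -> a = 25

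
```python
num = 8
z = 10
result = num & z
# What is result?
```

Trace (tracking result):
num = 8  # -> num = 8
z = 10  # -> z = 10
result = num & z  # -> result = 8

Answer: 8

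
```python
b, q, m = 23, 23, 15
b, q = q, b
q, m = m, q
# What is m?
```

Trace (tracking m):
b, q, m = (23, 23, 15)  # -> b = 23, q = 23, m = 15
b, q = (q, b)  # -> b = 23, q = 23
q, m = (m, q)  # -> q = 15, m = 23

Answer: 23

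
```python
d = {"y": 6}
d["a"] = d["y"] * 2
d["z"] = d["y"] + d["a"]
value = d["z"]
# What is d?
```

Answer: {'y': 6, 'a': 12, 'z': 18}

Derivation:
Trace (tracking d):
d = {'y': 6}  # -> d = {'y': 6}
d['a'] = d['y'] * 2  # -> d = {'y': 6, 'a': 12}
d['z'] = d['y'] + d['a']  # -> d = {'y': 6, 'a': 12, 'z': 18}
value = d['z']  # -> value = 18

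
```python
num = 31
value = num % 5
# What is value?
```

Trace (tracking value):
num = 31  # -> num = 31
value = num % 5  # -> value = 1

Answer: 1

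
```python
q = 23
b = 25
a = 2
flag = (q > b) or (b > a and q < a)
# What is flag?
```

Answer: False

Derivation:
Trace (tracking flag):
q = 23  # -> q = 23
b = 25  # -> b = 25
a = 2  # -> a = 2
flag = q > b or (b > a and q < a)  # -> flag = False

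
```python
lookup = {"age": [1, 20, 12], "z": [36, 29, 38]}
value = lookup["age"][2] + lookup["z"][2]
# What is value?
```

Answer: 50

Derivation:
Trace (tracking value):
lookup = {'age': [1, 20, 12], 'z': [36, 29, 38]}  # -> lookup = {'age': [1, 20, 12], 'z': [36, 29, 38]}
value = lookup['age'][2] + lookup['z'][2]  # -> value = 50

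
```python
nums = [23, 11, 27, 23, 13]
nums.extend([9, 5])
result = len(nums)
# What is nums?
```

Answer: [23, 11, 27, 23, 13, 9, 5]

Derivation:
Trace (tracking nums):
nums = [23, 11, 27, 23, 13]  # -> nums = [23, 11, 27, 23, 13]
nums.extend([9, 5])  # -> nums = [23, 11, 27, 23, 13, 9, 5]
result = len(nums)  # -> result = 7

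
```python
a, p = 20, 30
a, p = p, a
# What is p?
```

Trace (tracking p):
a, p = (20, 30)  # -> a = 20, p = 30
a, p = (p, a)  # -> a = 30, p = 20

Answer: 20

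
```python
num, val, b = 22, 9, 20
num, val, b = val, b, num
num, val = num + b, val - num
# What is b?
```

Answer: 22

Derivation:
Trace (tracking b):
num, val, b = (22, 9, 20)  # -> num = 22, val = 9, b = 20
num, val, b = (val, b, num)  # -> num = 9, val = 20, b = 22
num, val = (num + b, val - num)  # -> num = 31, val = 11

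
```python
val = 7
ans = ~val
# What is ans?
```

Answer: -8

Derivation:
Trace (tracking ans):
val = 7  # -> val = 7
ans = ~val  # -> ans = -8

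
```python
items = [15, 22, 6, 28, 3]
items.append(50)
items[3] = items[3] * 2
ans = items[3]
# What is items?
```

Trace (tracking items):
items = [15, 22, 6, 28, 3]  # -> items = [15, 22, 6, 28, 3]
items.append(50)  # -> items = [15, 22, 6, 28, 3, 50]
items[3] = items[3] * 2  # -> items = [15, 22, 6, 56, 3, 50]
ans = items[3]  # -> ans = 56

Answer: [15, 22, 6, 56, 3, 50]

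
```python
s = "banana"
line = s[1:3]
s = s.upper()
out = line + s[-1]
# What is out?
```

Answer: 'anA'

Derivation:
Trace (tracking out):
s = 'banana'  # -> s = 'banana'
line = s[1:3]  # -> line = 'an'
s = s.upper()  # -> s = 'BANANA'
out = line + s[-1]  # -> out = 'anA'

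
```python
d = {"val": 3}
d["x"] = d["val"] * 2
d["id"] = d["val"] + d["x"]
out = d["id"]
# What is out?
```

Trace (tracking out):
d = {'val': 3}  # -> d = {'val': 3}
d['x'] = d['val'] * 2  # -> d = {'val': 3, 'x': 6}
d['id'] = d['val'] + d['x']  # -> d = {'val': 3, 'x': 6, 'id': 9}
out = d['id']  # -> out = 9

Answer: 9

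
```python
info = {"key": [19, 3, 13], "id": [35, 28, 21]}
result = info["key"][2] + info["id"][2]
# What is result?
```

Answer: 34

Derivation:
Trace (tracking result):
info = {'key': [19, 3, 13], 'id': [35, 28, 21]}  # -> info = {'key': [19, 3, 13], 'id': [35, 28, 21]}
result = info['key'][2] + info['id'][2]  # -> result = 34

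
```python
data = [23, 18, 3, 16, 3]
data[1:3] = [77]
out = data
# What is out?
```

Trace (tracking out):
data = [23, 18, 3, 16, 3]  # -> data = [23, 18, 3, 16, 3]
data[1:3] = [77]  # -> data = [23, 77, 16, 3]
out = data  # -> out = [23, 77, 16, 3]

Answer: [23, 77, 16, 3]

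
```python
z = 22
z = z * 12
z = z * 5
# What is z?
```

Trace (tracking z):
z = 22  # -> z = 22
z = z * 12  # -> z = 264
z = z * 5  # -> z = 1320

Answer: 1320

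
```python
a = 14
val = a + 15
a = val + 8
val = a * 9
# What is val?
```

Trace (tracking val):
a = 14  # -> a = 14
val = a + 15  # -> val = 29
a = val + 8  # -> a = 37
val = a * 9  # -> val = 333

Answer: 333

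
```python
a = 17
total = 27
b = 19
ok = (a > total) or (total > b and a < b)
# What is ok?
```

Trace (tracking ok):
a = 17  # -> a = 17
total = 27  # -> total = 27
b = 19  # -> b = 19
ok = a > total or (total > b and a < b)  # -> ok = True

Answer: True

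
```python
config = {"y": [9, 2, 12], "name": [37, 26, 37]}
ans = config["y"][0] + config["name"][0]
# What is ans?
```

Trace (tracking ans):
config = {'y': [9, 2, 12], 'name': [37, 26, 37]}  # -> config = {'y': [9, 2, 12], 'name': [37, 26, 37]}
ans = config['y'][0] + config['name'][0]  # -> ans = 46

Answer: 46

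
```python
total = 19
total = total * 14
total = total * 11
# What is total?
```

Answer: 2926

Derivation:
Trace (tracking total):
total = 19  # -> total = 19
total = total * 14  # -> total = 266
total = total * 11  # -> total = 2926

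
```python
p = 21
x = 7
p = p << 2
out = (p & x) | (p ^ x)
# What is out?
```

Answer: 87

Derivation:
Trace (tracking out):
p = 21  # -> p = 21
x = 7  # -> x = 7
p = p << 2  # -> p = 84
out = p & x | p ^ x  # -> out = 87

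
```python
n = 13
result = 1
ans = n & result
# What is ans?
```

Answer: 1

Derivation:
Trace (tracking ans):
n = 13  # -> n = 13
result = 1  # -> result = 1
ans = n & result  # -> ans = 1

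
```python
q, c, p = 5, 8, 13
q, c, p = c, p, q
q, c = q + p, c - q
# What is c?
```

Answer: 5

Derivation:
Trace (tracking c):
q, c, p = (5, 8, 13)  # -> q = 5, c = 8, p = 13
q, c, p = (c, p, q)  # -> q = 8, c = 13, p = 5
q, c = (q + p, c - q)  # -> q = 13, c = 5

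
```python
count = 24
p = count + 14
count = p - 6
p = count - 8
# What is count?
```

Answer: 32

Derivation:
Trace (tracking count):
count = 24  # -> count = 24
p = count + 14  # -> p = 38
count = p - 6  # -> count = 32
p = count - 8  # -> p = 24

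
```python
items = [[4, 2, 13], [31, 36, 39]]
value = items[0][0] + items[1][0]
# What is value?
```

Answer: 35

Derivation:
Trace (tracking value):
items = [[4, 2, 13], [31, 36, 39]]  # -> items = [[4, 2, 13], [31, 36, 39]]
value = items[0][0] + items[1][0]  # -> value = 35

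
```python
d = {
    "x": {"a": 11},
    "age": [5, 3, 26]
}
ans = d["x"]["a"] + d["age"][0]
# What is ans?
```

Answer: 16

Derivation:
Trace (tracking ans):
d = {'x': {'a': 11}, 'age': [5, 3, 26]}  # -> d = {'x': {'a': 11}, 'age': [5, 3, 26]}
ans = d['x']['a'] + d['age'][0]  # -> ans = 16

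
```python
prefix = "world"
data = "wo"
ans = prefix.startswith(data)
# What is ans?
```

Trace (tracking ans):
prefix = 'world'  # -> prefix = 'world'
data = 'wo'  # -> data = 'wo'
ans = prefix.startswith(data)  # -> ans = True

Answer: True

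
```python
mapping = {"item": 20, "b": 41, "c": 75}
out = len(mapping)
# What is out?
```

Trace (tracking out):
mapping = {'item': 20, 'b': 41, 'c': 75}  # -> mapping = {'item': 20, 'b': 41, 'c': 75}
out = len(mapping)  # -> out = 3

Answer: 3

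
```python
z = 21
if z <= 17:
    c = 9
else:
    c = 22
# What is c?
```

Trace (tracking c):
z = 21  # -> z = 21
if z <= 17:  # condition is False
else:
    c = 22  # -> c = 22

Answer: 22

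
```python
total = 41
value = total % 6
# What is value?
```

Answer: 5

Derivation:
Trace (tracking value):
total = 41  # -> total = 41
value = total % 6  # -> value = 5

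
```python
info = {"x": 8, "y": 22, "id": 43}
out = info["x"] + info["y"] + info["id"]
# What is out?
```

Trace (tracking out):
info = {'x': 8, 'y': 22, 'id': 43}  # -> info = {'x': 8, 'y': 22, 'id': 43}
out = info['x'] + info['y'] + info['id']  # -> out = 73

Answer: 73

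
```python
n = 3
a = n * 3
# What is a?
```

Answer: 9

Derivation:
Trace (tracking a):
n = 3  # -> n = 3
a = n * 3  # -> a = 9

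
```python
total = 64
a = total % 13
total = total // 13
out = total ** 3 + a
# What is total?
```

Trace (tracking total):
total = 64  # -> total = 64
a = total % 13  # -> a = 12
total = total // 13  # -> total = 4
out = total ** 3 + a  # -> out = 76

Answer: 4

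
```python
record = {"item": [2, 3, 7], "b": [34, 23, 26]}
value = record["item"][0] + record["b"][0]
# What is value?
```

Trace (tracking value):
record = {'item': [2, 3, 7], 'b': [34, 23, 26]}  # -> record = {'item': [2, 3, 7], 'b': [34, 23, 26]}
value = record['item'][0] + record['b'][0]  # -> value = 36

Answer: 36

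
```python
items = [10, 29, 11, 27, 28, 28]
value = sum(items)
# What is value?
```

Trace (tracking value):
items = [10, 29, 11, 27, 28, 28]  # -> items = [10, 29, 11, 27, 28, 28]
value = sum(items)  # -> value = 133

Answer: 133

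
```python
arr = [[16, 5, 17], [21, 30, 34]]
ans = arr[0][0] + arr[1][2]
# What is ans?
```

Trace (tracking ans):
arr = [[16, 5, 17], [21, 30, 34]]  # -> arr = [[16, 5, 17], [21, 30, 34]]
ans = arr[0][0] + arr[1][2]  # -> ans = 50

Answer: 50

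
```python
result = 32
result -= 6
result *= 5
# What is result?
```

Answer: 130

Derivation:
Trace (tracking result):
result = 32  # -> result = 32
result -= 6  # -> result = 26
result *= 5  # -> result = 130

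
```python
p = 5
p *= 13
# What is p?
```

Trace (tracking p):
p = 5  # -> p = 5
p *= 13  # -> p = 65

Answer: 65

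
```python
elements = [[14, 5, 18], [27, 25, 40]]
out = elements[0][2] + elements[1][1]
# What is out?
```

Trace (tracking out):
elements = [[14, 5, 18], [27, 25, 40]]  # -> elements = [[14, 5, 18], [27, 25, 40]]
out = elements[0][2] + elements[1][1]  # -> out = 43

Answer: 43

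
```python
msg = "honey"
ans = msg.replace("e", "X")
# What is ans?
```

Trace (tracking ans):
msg = 'honey'  # -> msg = 'honey'
ans = msg.replace('e', 'X')  # -> ans = 'honXy'

Answer: 'honXy'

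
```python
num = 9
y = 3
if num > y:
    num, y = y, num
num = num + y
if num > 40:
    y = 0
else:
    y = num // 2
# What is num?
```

Trace (tracking num):
num = 9  # -> num = 9
y = 3  # -> y = 3
if num > y:  # condition is True
    num, y = (y, num)  # -> num = 3, y = 9
num = num + y  # -> num = 12
if num > 40:  # condition is False
else:
    y = num // 2  # -> y = 6

Answer: 12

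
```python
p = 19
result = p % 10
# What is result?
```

Answer: 9

Derivation:
Trace (tracking result):
p = 19  # -> p = 19
result = p % 10  # -> result = 9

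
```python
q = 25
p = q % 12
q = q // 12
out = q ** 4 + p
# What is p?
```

Answer: 1

Derivation:
Trace (tracking p):
q = 25  # -> q = 25
p = q % 12  # -> p = 1
q = q // 12  # -> q = 2
out = q ** 4 + p  # -> out = 17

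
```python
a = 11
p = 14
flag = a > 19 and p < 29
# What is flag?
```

Answer: False

Derivation:
Trace (tracking flag):
a = 11  # -> a = 11
p = 14  # -> p = 14
flag = a > 19 and p < 29  # -> flag = False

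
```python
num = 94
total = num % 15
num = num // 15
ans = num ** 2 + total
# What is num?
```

Trace (tracking num):
num = 94  # -> num = 94
total = num % 15  # -> total = 4
num = num // 15  # -> num = 6
ans = num ** 2 + total  # -> ans = 40

Answer: 6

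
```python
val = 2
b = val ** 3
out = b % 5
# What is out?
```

Trace (tracking out):
val = 2  # -> val = 2
b = val ** 3  # -> b = 8
out = b % 5  # -> out = 3

Answer: 3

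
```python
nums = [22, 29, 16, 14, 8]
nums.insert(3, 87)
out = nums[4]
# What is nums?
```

Trace (tracking nums):
nums = [22, 29, 16, 14, 8]  # -> nums = [22, 29, 16, 14, 8]
nums.insert(3, 87)  # -> nums = [22, 29, 16, 87, 14, 8]
out = nums[4]  # -> out = 14

Answer: [22, 29, 16, 87, 14, 8]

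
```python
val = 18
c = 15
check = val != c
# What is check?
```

Answer: True

Derivation:
Trace (tracking check):
val = 18  # -> val = 18
c = 15  # -> c = 15
check = val != c  # -> check = True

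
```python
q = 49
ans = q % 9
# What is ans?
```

Answer: 4

Derivation:
Trace (tracking ans):
q = 49  # -> q = 49
ans = q % 9  # -> ans = 4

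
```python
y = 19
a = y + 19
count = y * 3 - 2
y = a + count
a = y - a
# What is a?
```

Answer: 55

Derivation:
Trace (tracking a):
y = 19  # -> y = 19
a = y + 19  # -> a = 38
count = y * 3 - 2  # -> count = 55
y = a + count  # -> y = 93
a = y - a  # -> a = 55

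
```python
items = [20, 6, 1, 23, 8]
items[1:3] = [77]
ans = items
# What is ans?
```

Trace (tracking ans):
items = [20, 6, 1, 23, 8]  # -> items = [20, 6, 1, 23, 8]
items[1:3] = [77]  # -> items = [20, 77, 23, 8]
ans = items  # -> ans = [20, 77, 23, 8]

Answer: [20, 77, 23, 8]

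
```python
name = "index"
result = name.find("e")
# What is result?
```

Trace (tracking result):
name = 'index'  # -> name = 'index'
result = name.find('e')  # -> result = 3

Answer: 3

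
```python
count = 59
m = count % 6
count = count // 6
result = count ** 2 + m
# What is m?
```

Answer: 5

Derivation:
Trace (tracking m):
count = 59  # -> count = 59
m = count % 6  # -> m = 5
count = count // 6  # -> count = 9
result = count ** 2 + m  # -> result = 86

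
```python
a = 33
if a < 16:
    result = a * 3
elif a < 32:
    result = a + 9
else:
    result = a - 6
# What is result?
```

Answer: 27

Derivation:
Trace (tracking result):
a = 33  # -> a = 33
if a < 16:  # condition is False
elif a < 32:  # condition is False
else:
    result = a - 6  # -> result = 27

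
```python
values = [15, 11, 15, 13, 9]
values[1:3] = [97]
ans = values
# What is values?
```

Answer: [15, 97, 13, 9]

Derivation:
Trace (tracking values):
values = [15, 11, 15, 13, 9]  # -> values = [15, 11, 15, 13, 9]
values[1:3] = [97]  # -> values = [15, 97, 13, 9]
ans = values  # -> ans = [15, 97, 13, 9]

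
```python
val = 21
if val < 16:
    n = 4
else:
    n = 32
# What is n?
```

Answer: 32

Derivation:
Trace (tracking n):
val = 21  # -> val = 21
if val < 16:  # condition is False
else:
    n = 32  # -> n = 32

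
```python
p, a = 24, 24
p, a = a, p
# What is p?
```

Trace (tracking p):
p, a = (24, 24)  # -> p = 24, a = 24
p, a = (a, p)  # -> p = 24, a = 24

Answer: 24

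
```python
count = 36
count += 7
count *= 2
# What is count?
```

Trace (tracking count):
count = 36  # -> count = 36
count += 7  # -> count = 43
count *= 2  # -> count = 86

Answer: 86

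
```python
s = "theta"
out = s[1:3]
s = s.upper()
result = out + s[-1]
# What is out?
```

Trace (tracking out):
s = 'theta'  # -> s = 'theta'
out = s[1:3]  # -> out = 'he'
s = s.upper()  # -> s = 'THETA'
result = out + s[-1]  # -> result = 'heA'

Answer: 'he'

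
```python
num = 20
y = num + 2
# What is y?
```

Trace (tracking y):
num = 20  # -> num = 20
y = num + 2  # -> y = 22

Answer: 22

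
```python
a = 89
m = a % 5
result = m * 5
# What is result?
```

Trace (tracking result):
a = 89  # -> a = 89
m = a % 5  # -> m = 4
result = m * 5  # -> result = 20

Answer: 20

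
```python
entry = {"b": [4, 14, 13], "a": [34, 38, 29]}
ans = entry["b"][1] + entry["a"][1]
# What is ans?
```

Trace (tracking ans):
entry = {'b': [4, 14, 13], 'a': [34, 38, 29]}  # -> entry = {'b': [4, 14, 13], 'a': [34, 38, 29]}
ans = entry['b'][1] + entry['a'][1]  # -> ans = 52

Answer: 52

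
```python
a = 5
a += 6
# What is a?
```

Answer: 11

Derivation:
Trace (tracking a):
a = 5  # -> a = 5
a += 6  # -> a = 11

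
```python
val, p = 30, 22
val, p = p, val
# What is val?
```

Answer: 22

Derivation:
Trace (tracking val):
val, p = (30, 22)  # -> val = 30, p = 22
val, p = (p, val)  # -> val = 22, p = 30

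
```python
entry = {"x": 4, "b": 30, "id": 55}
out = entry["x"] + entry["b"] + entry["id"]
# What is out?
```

Answer: 89

Derivation:
Trace (tracking out):
entry = {'x': 4, 'b': 30, 'id': 55}  # -> entry = {'x': 4, 'b': 30, 'id': 55}
out = entry['x'] + entry['b'] + entry['id']  # -> out = 89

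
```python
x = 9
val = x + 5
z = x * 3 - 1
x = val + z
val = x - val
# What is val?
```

Trace (tracking val):
x = 9  # -> x = 9
val = x + 5  # -> val = 14
z = x * 3 - 1  # -> z = 26
x = val + z  # -> x = 40
val = x - val  # -> val = 26

Answer: 26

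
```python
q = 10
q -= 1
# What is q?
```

Answer: 9

Derivation:
Trace (tracking q):
q = 10  # -> q = 10
q -= 1  # -> q = 9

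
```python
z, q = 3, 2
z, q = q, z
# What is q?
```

Answer: 3

Derivation:
Trace (tracking q):
z, q = (3, 2)  # -> z = 3, q = 2
z, q = (q, z)  # -> z = 2, q = 3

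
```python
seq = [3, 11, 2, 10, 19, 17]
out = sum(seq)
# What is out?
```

Answer: 62

Derivation:
Trace (tracking out):
seq = [3, 11, 2, 10, 19, 17]  # -> seq = [3, 11, 2, 10, 19, 17]
out = sum(seq)  # -> out = 62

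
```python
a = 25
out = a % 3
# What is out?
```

Answer: 1

Derivation:
Trace (tracking out):
a = 25  # -> a = 25
out = a % 3  # -> out = 1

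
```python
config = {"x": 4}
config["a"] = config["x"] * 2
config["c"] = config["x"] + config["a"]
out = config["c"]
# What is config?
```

Answer: {'x': 4, 'a': 8, 'c': 12}

Derivation:
Trace (tracking config):
config = {'x': 4}  # -> config = {'x': 4}
config['a'] = config['x'] * 2  # -> config = {'x': 4, 'a': 8}
config['c'] = config['x'] + config['a']  # -> config = {'x': 4, 'a': 8, 'c': 12}
out = config['c']  # -> out = 12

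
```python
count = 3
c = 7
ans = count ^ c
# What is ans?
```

Trace (tracking ans):
count = 3  # -> count = 3
c = 7  # -> c = 7
ans = count ^ c  # -> ans = 4

Answer: 4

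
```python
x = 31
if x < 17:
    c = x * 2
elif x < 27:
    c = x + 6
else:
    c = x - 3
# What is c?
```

Answer: 28

Derivation:
Trace (tracking c):
x = 31  # -> x = 31
if x < 17:  # condition is False
elif x < 27:  # condition is False
else:
    c = x - 3  # -> c = 28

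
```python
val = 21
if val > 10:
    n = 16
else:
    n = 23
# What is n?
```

Trace (tracking n):
val = 21  # -> val = 21
if val > 10:  # condition is True
    n = 16  # -> n = 16

Answer: 16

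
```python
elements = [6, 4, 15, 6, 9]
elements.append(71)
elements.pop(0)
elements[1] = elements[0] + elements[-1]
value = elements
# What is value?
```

Answer: [4, 75, 6, 9, 71]

Derivation:
Trace (tracking value):
elements = [6, 4, 15, 6, 9]  # -> elements = [6, 4, 15, 6, 9]
elements.append(71)  # -> elements = [6, 4, 15, 6, 9, 71]
elements.pop(0)  # -> elements = [4, 15, 6, 9, 71]
elements[1] = elements[0] + elements[-1]  # -> elements = [4, 75, 6, 9, 71]
value = elements  # -> value = [4, 75, 6, 9, 71]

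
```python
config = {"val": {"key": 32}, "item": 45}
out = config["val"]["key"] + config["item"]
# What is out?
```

Answer: 77

Derivation:
Trace (tracking out):
config = {'val': {'key': 32}, 'item': 45}  # -> config = {'val': {'key': 32}, 'item': 45}
out = config['val']['key'] + config['item']  # -> out = 77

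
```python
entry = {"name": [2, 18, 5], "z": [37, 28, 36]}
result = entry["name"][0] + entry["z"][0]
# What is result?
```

Answer: 39

Derivation:
Trace (tracking result):
entry = {'name': [2, 18, 5], 'z': [37, 28, 36]}  # -> entry = {'name': [2, 18, 5], 'z': [37, 28, 36]}
result = entry['name'][0] + entry['z'][0]  # -> result = 39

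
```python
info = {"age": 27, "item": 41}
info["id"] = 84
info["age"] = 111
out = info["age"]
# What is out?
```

Trace (tracking out):
info = {'age': 27, 'item': 41}  # -> info = {'age': 27, 'item': 41}
info['id'] = 84  # -> info = {'age': 27, 'item': 41, 'id': 84}
info['age'] = 111  # -> info = {'age': 111, 'item': 41, 'id': 84}
out = info['age']  # -> out = 111

Answer: 111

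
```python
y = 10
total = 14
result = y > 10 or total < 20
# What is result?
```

Trace (tracking result):
y = 10  # -> y = 10
total = 14  # -> total = 14
result = y > 10 or total < 20  # -> result = True

Answer: True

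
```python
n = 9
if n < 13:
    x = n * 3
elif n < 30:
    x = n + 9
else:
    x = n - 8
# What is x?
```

Trace (tracking x):
n = 9  # -> n = 9
if n < 13:  # condition is True
    x = n * 3  # -> x = 27

Answer: 27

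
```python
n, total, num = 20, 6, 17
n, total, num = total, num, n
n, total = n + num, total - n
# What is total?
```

Answer: 11

Derivation:
Trace (tracking total):
n, total, num = (20, 6, 17)  # -> n = 20, total = 6, num = 17
n, total, num = (total, num, n)  # -> n = 6, total = 17, num = 20
n, total = (n + num, total - n)  # -> n = 26, total = 11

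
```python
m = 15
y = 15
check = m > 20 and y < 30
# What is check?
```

Trace (tracking check):
m = 15  # -> m = 15
y = 15  # -> y = 15
check = m > 20 and y < 30  # -> check = False

Answer: False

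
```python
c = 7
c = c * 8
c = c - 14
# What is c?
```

Trace (tracking c):
c = 7  # -> c = 7
c = c * 8  # -> c = 56
c = c - 14  # -> c = 42

Answer: 42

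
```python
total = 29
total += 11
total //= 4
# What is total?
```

Trace (tracking total):
total = 29  # -> total = 29
total += 11  # -> total = 40
total //= 4  # -> total = 10

Answer: 10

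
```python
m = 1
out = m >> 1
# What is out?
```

Answer: 0

Derivation:
Trace (tracking out):
m = 1  # -> m = 1
out = m >> 1  # -> out = 0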